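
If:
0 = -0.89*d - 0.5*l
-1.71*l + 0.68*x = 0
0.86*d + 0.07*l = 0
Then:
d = 0.00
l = 0.00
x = 0.00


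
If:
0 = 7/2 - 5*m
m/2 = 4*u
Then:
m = 7/10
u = 7/80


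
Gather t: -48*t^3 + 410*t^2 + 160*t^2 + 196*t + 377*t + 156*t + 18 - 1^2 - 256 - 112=-48*t^3 + 570*t^2 + 729*t - 351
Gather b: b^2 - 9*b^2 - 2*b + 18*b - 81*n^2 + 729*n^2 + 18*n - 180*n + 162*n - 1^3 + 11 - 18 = -8*b^2 + 16*b + 648*n^2 - 8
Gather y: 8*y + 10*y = 18*y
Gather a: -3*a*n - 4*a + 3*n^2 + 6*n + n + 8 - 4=a*(-3*n - 4) + 3*n^2 + 7*n + 4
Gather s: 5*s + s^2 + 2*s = s^2 + 7*s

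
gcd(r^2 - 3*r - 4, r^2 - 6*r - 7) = r + 1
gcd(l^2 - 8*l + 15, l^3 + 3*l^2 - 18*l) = l - 3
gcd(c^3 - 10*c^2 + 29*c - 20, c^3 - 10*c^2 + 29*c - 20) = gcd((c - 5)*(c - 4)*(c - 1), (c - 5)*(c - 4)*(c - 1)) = c^3 - 10*c^2 + 29*c - 20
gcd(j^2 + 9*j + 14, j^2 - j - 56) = j + 7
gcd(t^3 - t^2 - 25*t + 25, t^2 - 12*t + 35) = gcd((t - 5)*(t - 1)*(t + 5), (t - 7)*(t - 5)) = t - 5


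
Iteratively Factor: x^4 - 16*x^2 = (x)*(x^3 - 16*x) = x*(x + 4)*(x^2 - 4*x) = x^2*(x + 4)*(x - 4)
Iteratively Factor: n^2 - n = (n - 1)*(n)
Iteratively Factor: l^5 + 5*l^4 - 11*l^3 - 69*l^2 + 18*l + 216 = (l - 3)*(l^4 + 8*l^3 + 13*l^2 - 30*l - 72) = (l - 3)*(l - 2)*(l^3 + 10*l^2 + 33*l + 36) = (l - 3)*(l - 2)*(l + 4)*(l^2 + 6*l + 9) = (l - 3)*(l - 2)*(l + 3)*(l + 4)*(l + 3)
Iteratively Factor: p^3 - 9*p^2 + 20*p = (p - 4)*(p^2 - 5*p) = (p - 5)*(p - 4)*(p)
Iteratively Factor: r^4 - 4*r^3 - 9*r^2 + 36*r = (r + 3)*(r^3 - 7*r^2 + 12*r) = (r - 3)*(r + 3)*(r^2 - 4*r) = (r - 4)*(r - 3)*(r + 3)*(r)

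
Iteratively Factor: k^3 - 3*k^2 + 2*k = (k)*(k^2 - 3*k + 2) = k*(k - 2)*(k - 1)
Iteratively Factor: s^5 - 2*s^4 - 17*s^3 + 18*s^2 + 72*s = (s - 3)*(s^4 + s^3 - 14*s^2 - 24*s) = (s - 3)*(s + 2)*(s^3 - s^2 - 12*s) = (s - 4)*(s - 3)*(s + 2)*(s^2 + 3*s) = s*(s - 4)*(s - 3)*(s + 2)*(s + 3)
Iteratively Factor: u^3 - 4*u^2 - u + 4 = (u - 4)*(u^2 - 1) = (u - 4)*(u + 1)*(u - 1)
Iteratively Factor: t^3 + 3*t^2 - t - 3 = (t - 1)*(t^2 + 4*t + 3) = (t - 1)*(t + 1)*(t + 3)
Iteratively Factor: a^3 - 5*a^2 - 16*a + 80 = (a - 5)*(a^2 - 16) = (a - 5)*(a - 4)*(a + 4)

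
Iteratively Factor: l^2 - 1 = (l - 1)*(l + 1)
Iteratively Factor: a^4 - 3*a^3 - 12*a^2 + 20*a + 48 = (a - 4)*(a^3 + a^2 - 8*a - 12) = (a - 4)*(a + 2)*(a^2 - a - 6) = (a - 4)*(a - 3)*(a + 2)*(a + 2)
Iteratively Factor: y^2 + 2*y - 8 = (y + 4)*(y - 2)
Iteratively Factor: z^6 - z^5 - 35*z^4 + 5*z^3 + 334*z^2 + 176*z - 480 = (z - 4)*(z^5 + 3*z^4 - 23*z^3 - 87*z^2 - 14*z + 120) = (z - 4)*(z + 3)*(z^4 - 23*z^2 - 18*z + 40) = (z - 4)*(z - 1)*(z + 3)*(z^3 + z^2 - 22*z - 40) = (z - 4)*(z - 1)*(z + 2)*(z + 3)*(z^2 - z - 20) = (z - 4)*(z - 1)*(z + 2)*(z + 3)*(z + 4)*(z - 5)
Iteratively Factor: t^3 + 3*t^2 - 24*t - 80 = (t - 5)*(t^2 + 8*t + 16) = (t - 5)*(t + 4)*(t + 4)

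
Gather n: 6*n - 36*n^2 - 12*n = -36*n^2 - 6*n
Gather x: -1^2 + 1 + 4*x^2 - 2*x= 4*x^2 - 2*x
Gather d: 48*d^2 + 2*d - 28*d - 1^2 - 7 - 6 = 48*d^2 - 26*d - 14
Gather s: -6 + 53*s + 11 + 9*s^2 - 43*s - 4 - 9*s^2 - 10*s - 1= 0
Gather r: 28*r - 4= 28*r - 4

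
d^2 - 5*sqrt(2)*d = d*(d - 5*sqrt(2))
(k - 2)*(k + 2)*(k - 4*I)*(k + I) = k^4 - 3*I*k^3 + 12*I*k - 16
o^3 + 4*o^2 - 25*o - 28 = (o - 4)*(o + 1)*(o + 7)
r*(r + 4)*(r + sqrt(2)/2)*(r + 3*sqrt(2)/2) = r^4 + 2*sqrt(2)*r^3 + 4*r^3 + 3*r^2/2 + 8*sqrt(2)*r^2 + 6*r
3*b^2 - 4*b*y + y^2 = (-3*b + y)*(-b + y)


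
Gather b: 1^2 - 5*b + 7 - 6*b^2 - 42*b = -6*b^2 - 47*b + 8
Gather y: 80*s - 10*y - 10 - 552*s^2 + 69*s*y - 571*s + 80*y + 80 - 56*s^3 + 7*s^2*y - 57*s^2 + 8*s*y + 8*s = -56*s^3 - 609*s^2 - 483*s + y*(7*s^2 + 77*s + 70) + 70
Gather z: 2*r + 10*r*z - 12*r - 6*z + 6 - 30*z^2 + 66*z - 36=-10*r - 30*z^2 + z*(10*r + 60) - 30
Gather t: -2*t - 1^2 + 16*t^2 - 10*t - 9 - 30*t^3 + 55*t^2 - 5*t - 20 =-30*t^3 + 71*t^2 - 17*t - 30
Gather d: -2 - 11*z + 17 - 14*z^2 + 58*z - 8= -14*z^2 + 47*z + 7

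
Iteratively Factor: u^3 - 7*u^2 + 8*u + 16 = (u - 4)*(u^2 - 3*u - 4) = (u - 4)^2*(u + 1)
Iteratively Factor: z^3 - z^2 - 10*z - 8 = (z + 2)*(z^2 - 3*z - 4) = (z - 4)*(z + 2)*(z + 1)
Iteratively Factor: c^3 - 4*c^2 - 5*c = (c + 1)*(c^2 - 5*c) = c*(c + 1)*(c - 5)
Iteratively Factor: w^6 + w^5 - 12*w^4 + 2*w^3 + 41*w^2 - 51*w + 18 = (w - 1)*(w^5 + 2*w^4 - 10*w^3 - 8*w^2 + 33*w - 18) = (w - 1)^2*(w^4 + 3*w^3 - 7*w^2 - 15*w + 18) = (w - 1)^3*(w^3 + 4*w^2 - 3*w - 18) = (w - 1)^3*(w + 3)*(w^2 + w - 6) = (w - 2)*(w - 1)^3*(w + 3)*(w + 3)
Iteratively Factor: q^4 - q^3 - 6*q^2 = (q)*(q^3 - q^2 - 6*q) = q*(q + 2)*(q^2 - 3*q) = q*(q - 3)*(q + 2)*(q)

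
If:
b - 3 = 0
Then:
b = 3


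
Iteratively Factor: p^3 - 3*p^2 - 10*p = (p + 2)*(p^2 - 5*p) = p*(p + 2)*(p - 5)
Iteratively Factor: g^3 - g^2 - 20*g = (g)*(g^2 - g - 20) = g*(g - 5)*(g + 4)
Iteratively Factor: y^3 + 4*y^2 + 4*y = (y + 2)*(y^2 + 2*y) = (y + 2)^2*(y)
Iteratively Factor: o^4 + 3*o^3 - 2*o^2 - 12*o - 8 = (o + 2)*(o^3 + o^2 - 4*o - 4) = (o + 1)*(o + 2)*(o^2 - 4) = (o - 2)*(o + 1)*(o + 2)*(o + 2)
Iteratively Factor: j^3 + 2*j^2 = (j)*(j^2 + 2*j) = j^2*(j + 2)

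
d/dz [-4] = 0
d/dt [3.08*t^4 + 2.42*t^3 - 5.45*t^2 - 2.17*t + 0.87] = 12.32*t^3 + 7.26*t^2 - 10.9*t - 2.17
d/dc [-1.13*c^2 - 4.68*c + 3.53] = -2.26*c - 4.68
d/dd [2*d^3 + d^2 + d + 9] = 6*d^2 + 2*d + 1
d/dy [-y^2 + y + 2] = 1 - 2*y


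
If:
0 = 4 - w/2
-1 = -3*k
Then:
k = 1/3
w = 8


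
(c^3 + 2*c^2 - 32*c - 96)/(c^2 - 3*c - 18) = (c^2 + 8*c + 16)/(c + 3)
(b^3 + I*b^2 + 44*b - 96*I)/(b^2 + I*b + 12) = (b^2 + 4*I*b + 32)/(b + 4*I)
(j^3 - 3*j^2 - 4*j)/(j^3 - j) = (j - 4)/(j - 1)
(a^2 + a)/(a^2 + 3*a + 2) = a/(a + 2)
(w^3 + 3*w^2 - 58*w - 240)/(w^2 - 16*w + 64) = (w^2 + 11*w + 30)/(w - 8)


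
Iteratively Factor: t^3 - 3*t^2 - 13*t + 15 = (t - 5)*(t^2 + 2*t - 3) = (t - 5)*(t - 1)*(t + 3)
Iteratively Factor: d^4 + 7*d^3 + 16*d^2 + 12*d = (d + 2)*(d^3 + 5*d^2 + 6*d) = (d + 2)*(d + 3)*(d^2 + 2*d) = (d + 2)^2*(d + 3)*(d)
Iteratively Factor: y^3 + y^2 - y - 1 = (y + 1)*(y^2 - 1) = (y - 1)*(y + 1)*(y + 1)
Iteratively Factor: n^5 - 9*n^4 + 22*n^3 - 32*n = (n - 4)*(n^4 - 5*n^3 + 2*n^2 + 8*n) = (n - 4)*(n - 2)*(n^3 - 3*n^2 - 4*n) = n*(n - 4)*(n - 2)*(n^2 - 3*n - 4) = n*(n - 4)^2*(n - 2)*(n + 1)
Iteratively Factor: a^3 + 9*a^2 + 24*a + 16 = (a + 1)*(a^2 + 8*a + 16) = (a + 1)*(a + 4)*(a + 4)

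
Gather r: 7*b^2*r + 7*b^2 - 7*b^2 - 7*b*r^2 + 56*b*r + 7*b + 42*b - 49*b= -7*b*r^2 + r*(7*b^2 + 56*b)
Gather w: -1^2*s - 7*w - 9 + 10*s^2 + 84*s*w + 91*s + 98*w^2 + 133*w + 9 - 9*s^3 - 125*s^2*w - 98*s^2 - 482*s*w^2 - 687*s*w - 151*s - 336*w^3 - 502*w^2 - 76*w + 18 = -9*s^3 - 88*s^2 - 61*s - 336*w^3 + w^2*(-482*s - 404) + w*(-125*s^2 - 603*s + 50) + 18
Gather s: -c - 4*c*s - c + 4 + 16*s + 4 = -2*c + s*(16 - 4*c) + 8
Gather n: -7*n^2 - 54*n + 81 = -7*n^2 - 54*n + 81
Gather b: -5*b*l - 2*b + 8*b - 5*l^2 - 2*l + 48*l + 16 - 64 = b*(6 - 5*l) - 5*l^2 + 46*l - 48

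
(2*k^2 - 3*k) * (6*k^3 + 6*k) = 12*k^5 - 18*k^4 + 12*k^3 - 18*k^2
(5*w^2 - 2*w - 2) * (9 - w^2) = -5*w^4 + 2*w^3 + 47*w^2 - 18*w - 18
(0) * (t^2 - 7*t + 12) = 0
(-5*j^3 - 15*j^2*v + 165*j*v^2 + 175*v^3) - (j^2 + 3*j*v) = -5*j^3 - 15*j^2*v - j^2 + 165*j*v^2 - 3*j*v + 175*v^3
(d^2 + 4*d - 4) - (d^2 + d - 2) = 3*d - 2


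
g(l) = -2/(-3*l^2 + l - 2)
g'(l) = -2*(6*l - 1)/(-3*l^2 + l - 2)^2 = 2*(1 - 6*l)/(3*l^2 - l + 2)^2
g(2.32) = 0.13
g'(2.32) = -0.10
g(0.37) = 0.98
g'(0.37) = -0.59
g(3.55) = 0.06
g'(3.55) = -0.03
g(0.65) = 0.76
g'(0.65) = -0.85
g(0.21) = 1.04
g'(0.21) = -0.14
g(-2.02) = 0.12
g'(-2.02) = 0.10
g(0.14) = 1.04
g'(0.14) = 0.09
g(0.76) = 0.67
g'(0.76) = -0.81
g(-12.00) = 0.00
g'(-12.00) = 0.00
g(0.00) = 1.00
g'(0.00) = 0.50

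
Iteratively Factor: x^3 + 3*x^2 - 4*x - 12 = (x - 2)*(x^2 + 5*x + 6) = (x - 2)*(x + 2)*(x + 3)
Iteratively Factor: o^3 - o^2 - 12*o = (o + 3)*(o^2 - 4*o) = (o - 4)*(o + 3)*(o)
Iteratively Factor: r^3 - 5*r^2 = (r)*(r^2 - 5*r) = r^2*(r - 5)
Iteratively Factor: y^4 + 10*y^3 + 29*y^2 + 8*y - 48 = (y + 4)*(y^3 + 6*y^2 + 5*y - 12) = (y + 3)*(y + 4)*(y^2 + 3*y - 4) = (y + 3)*(y + 4)^2*(y - 1)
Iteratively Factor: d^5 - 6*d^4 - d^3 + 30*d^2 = (d)*(d^4 - 6*d^3 - d^2 + 30*d) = d*(d - 5)*(d^3 - d^2 - 6*d) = d*(d - 5)*(d - 3)*(d^2 + 2*d) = d*(d - 5)*(d - 3)*(d + 2)*(d)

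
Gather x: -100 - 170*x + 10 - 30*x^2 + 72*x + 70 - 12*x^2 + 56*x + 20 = -42*x^2 - 42*x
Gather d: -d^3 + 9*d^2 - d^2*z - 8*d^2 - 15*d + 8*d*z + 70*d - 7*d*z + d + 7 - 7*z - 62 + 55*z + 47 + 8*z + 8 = -d^3 + d^2*(1 - z) + d*(z + 56) + 56*z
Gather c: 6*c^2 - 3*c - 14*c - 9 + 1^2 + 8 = 6*c^2 - 17*c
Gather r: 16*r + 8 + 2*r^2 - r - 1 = 2*r^2 + 15*r + 7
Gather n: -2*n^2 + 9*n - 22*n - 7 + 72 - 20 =-2*n^2 - 13*n + 45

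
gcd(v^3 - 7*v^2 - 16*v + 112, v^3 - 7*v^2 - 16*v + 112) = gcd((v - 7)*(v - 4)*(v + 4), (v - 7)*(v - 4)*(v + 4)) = v^3 - 7*v^2 - 16*v + 112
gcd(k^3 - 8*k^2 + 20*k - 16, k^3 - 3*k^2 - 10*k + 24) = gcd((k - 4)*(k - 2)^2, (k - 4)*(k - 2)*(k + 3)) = k^2 - 6*k + 8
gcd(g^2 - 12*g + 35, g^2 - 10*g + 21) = g - 7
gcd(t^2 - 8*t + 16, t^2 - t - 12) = t - 4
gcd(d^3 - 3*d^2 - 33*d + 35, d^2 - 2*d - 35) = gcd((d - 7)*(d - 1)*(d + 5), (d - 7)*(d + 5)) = d^2 - 2*d - 35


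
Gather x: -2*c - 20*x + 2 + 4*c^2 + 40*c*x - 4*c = 4*c^2 - 6*c + x*(40*c - 20) + 2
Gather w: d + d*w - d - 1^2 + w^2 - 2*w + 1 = w^2 + w*(d - 2)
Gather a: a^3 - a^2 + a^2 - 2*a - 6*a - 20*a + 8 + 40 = a^3 - 28*a + 48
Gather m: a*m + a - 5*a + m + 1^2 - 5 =-4*a + m*(a + 1) - 4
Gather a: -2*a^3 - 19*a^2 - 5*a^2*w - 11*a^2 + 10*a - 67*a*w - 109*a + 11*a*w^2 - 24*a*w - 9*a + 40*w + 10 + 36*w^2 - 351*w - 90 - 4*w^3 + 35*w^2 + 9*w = -2*a^3 + a^2*(-5*w - 30) + a*(11*w^2 - 91*w - 108) - 4*w^3 + 71*w^2 - 302*w - 80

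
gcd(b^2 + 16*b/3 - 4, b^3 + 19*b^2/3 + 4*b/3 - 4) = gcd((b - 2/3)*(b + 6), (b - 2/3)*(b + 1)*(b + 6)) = b^2 + 16*b/3 - 4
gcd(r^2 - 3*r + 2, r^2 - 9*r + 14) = r - 2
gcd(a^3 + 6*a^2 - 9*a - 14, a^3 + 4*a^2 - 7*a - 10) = a^2 - a - 2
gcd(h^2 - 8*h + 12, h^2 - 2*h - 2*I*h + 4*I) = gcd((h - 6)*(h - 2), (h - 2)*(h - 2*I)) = h - 2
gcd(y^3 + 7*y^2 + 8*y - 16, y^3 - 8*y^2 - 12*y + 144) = y + 4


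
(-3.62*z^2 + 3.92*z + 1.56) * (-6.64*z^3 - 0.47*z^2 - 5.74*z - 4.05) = 24.0368*z^5 - 24.3274*z^4 + 8.578*z^3 - 8.573*z^2 - 24.8304*z - 6.318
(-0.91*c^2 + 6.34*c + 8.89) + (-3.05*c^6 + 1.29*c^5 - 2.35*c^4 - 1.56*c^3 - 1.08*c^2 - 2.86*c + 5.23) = -3.05*c^6 + 1.29*c^5 - 2.35*c^4 - 1.56*c^3 - 1.99*c^2 + 3.48*c + 14.12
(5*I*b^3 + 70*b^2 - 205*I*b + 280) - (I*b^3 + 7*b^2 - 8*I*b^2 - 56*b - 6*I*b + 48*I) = 4*I*b^3 + 63*b^2 + 8*I*b^2 + 56*b - 199*I*b + 280 - 48*I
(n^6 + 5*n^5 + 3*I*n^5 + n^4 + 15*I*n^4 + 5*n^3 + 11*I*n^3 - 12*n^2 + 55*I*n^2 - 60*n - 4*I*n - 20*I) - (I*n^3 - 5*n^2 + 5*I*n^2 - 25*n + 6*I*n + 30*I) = n^6 + 5*n^5 + 3*I*n^5 + n^4 + 15*I*n^4 + 5*n^3 + 10*I*n^3 - 7*n^2 + 50*I*n^2 - 35*n - 10*I*n - 50*I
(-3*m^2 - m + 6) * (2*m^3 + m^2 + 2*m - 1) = -6*m^5 - 5*m^4 + 5*m^3 + 7*m^2 + 13*m - 6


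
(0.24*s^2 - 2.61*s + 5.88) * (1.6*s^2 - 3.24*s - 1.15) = 0.384*s^4 - 4.9536*s^3 + 17.5884*s^2 - 16.0497*s - 6.762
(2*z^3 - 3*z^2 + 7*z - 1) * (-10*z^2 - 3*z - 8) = -20*z^5 + 24*z^4 - 77*z^3 + 13*z^2 - 53*z + 8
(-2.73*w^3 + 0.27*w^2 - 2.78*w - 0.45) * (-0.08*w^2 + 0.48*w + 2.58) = 0.2184*w^5 - 1.332*w^4 - 6.6914*w^3 - 0.6018*w^2 - 7.3884*w - 1.161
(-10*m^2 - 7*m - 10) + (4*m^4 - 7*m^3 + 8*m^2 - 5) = 4*m^4 - 7*m^3 - 2*m^2 - 7*m - 15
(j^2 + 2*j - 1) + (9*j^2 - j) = 10*j^2 + j - 1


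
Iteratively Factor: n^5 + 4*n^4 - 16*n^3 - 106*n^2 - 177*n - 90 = (n + 3)*(n^4 + n^3 - 19*n^2 - 49*n - 30) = (n - 5)*(n + 3)*(n^3 + 6*n^2 + 11*n + 6) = (n - 5)*(n + 2)*(n + 3)*(n^2 + 4*n + 3) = (n - 5)*(n + 2)*(n + 3)^2*(n + 1)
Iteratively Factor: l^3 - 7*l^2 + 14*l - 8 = (l - 1)*(l^2 - 6*l + 8) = (l - 4)*(l - 1)*(l - 2)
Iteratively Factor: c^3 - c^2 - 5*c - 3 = (c + 1)*(c^2 - 2*c - 3) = (c - 3)*(c + 1)*(c + 1)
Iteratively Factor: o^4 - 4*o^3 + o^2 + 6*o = (o)*(o^3 - 4*o^2 + o + 6) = o*(o - 2)*(o^2 - 2*o - 3) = o*(o - 3)*(o - 2)*(o + 1)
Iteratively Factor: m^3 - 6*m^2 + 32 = (m - 4)*(m^2 - 2*m - 8) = (m - 4)*(m + 2)*(m - 4)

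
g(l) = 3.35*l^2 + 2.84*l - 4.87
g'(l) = 6.7*l + 2.84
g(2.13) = 16.38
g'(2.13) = 17.11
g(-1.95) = 2.33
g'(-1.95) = -10.22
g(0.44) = -2.97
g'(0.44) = 5.79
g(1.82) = 11.40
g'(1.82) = 15.03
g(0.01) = -4.84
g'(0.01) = 2.91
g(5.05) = 94.91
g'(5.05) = 36.68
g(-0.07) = -5.05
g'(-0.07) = 2.37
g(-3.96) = 36.42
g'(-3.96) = -23.69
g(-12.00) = 443.45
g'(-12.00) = -77.56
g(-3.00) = 16.76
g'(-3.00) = -17.26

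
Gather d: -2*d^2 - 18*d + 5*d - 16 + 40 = -2*d^2 - 13*d + 24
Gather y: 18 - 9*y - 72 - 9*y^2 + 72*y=-9*y^2 + 63*y - 54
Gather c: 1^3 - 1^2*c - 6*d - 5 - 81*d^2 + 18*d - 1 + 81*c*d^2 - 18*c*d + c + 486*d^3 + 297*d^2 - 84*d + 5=c*(81*d^2 - 18*d) + 486*d^3 + 216*d^2 - 72*d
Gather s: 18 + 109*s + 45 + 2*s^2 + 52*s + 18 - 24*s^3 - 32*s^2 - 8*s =-24*s^3 - 30*s^2 + 153*s + 81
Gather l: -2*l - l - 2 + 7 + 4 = 9 - 3*l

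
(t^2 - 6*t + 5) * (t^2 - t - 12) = t^4 - 7*t^3 - t^2 + 67*t - 60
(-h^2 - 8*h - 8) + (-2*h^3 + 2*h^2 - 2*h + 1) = -2*h^3 + h^2 - 10*h - 7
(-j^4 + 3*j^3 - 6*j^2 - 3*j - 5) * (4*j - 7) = -4*j^5 + 19*j^4 - 45*j^3 + 30*j^2 + j + 35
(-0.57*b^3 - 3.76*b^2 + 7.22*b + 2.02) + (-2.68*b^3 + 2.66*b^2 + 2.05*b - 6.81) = -3.25*b^3 - 1.1*b^2 + 9.27*b - 4.79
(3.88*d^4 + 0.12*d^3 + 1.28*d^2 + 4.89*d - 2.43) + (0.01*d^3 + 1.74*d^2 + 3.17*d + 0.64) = 3.88*d^4 + 0.13*d^3 + 3.02*d^2 + 8.06*d - 1.79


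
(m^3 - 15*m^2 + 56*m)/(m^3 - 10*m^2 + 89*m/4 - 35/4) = 4*m*(m - 8)/(4*m^2 - 12*m + 5)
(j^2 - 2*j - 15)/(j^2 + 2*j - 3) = (j - 5)/(j - 1)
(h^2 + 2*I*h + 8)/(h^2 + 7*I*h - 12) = (h - 2*I)/(h + 3*I)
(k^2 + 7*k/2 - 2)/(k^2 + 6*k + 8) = (k - 1/2)/(k + 2)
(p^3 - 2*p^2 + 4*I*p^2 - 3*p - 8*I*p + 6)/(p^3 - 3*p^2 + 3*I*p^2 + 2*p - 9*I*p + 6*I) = (p + I)/(p - 1)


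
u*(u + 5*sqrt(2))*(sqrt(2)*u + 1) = sqrt(2)*u^3 + 11*u^2 + 5*sqrt(2)*u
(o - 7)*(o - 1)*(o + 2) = o^3 - 6*o^2 - 9*o + 14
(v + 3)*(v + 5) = v^2 + 8*v + 15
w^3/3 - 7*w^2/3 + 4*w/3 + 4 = (w/3 + 1/3)*(w - 6)*(w - 2)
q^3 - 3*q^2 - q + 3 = (q - 3)*(q - 1)*(q + 1)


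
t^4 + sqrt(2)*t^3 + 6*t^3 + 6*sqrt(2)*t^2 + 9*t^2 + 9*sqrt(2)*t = t*(t + 3)^2*(t + sqrt(2))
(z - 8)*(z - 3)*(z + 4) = z^3 - 7*z^2 - 20*z + 96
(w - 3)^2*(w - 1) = w^3 - 7*w^2 + 15*w - 9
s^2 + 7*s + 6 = (s + 1)*(s + 6)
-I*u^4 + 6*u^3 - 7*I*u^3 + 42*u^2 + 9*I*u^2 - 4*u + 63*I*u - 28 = (u + 7)*(u + I)*(u + 4*I)*(-I*u + 1)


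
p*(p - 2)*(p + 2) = p^3 - 4*p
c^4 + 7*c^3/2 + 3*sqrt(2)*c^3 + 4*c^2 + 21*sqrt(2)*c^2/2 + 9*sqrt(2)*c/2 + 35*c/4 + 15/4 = (c + 1/2)*(c + 3)*(c + sqrt(2)/2)*(c + 5*sqrt(2)/2)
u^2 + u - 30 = (u - 5)*(u + 6)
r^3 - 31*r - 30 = (r - 6)*(r + 1)*(r + 5)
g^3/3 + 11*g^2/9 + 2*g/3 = g*(g/3 + 1)*(g + 2/3)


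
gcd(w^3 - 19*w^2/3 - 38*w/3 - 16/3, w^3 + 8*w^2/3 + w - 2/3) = w + 1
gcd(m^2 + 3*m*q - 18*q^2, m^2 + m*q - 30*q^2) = m + 6*q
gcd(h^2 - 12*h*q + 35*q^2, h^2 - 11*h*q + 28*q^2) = -h + 7*q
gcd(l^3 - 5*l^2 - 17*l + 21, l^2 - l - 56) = 1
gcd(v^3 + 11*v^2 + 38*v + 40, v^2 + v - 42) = 1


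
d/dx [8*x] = 8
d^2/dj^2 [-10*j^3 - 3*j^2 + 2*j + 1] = -60*j - 6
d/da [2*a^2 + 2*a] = 4*a + 2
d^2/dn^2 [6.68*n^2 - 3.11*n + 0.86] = 13.3600000000000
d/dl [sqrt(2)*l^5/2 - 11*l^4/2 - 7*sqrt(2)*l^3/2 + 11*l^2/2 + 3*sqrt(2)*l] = 5*sqrt(2)*l^4/2 - 22*l^3 - 21*sqrt(2)*l^2/2 + 11*l + 3*sqrt(2)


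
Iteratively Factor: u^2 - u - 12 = (u + 3)*(u - 4)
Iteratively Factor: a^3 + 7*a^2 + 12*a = (a + 4)*(a^2 + 3*a) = (a + 3)*(a + 4)*(a)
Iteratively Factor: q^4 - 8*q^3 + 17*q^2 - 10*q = (q - 5)*(q^3 - 3*q^2 + 2*q) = (q - 5)*(q - 1)*(q^2 - 2*q) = (q - 5)*(q - 2)*(q - 1)*(q)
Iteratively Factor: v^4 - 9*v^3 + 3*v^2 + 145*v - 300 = (v - 5)*(v^3 - 4*v^2 - 17*v + 60) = (v - 5)*(v + 4)*(v^2 - 8*v + 15) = (v - 5)*(v - 3)*(v + 4)*(v - 5)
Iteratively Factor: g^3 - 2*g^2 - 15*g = (g + 3)*(g^2 - 5*g) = (g - 5)*(g + 3)*(g)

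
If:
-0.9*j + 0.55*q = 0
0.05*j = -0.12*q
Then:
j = 0.00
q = 0.00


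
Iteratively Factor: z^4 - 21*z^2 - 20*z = (z + 1)*(z^3 - z^2 - 20*z) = (z + 1)*(z + 4)*(z^2 - 5*z) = (z - 5)*(z + 1)*(z + 4)*(z)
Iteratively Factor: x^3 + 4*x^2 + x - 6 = (x + 3)*(x^2 + x - 2) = (x + 2)*(x + 3)*(x - 1)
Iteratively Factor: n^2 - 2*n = (n - 2)*(n)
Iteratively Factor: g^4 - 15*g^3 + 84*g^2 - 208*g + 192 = (g - 4)*(g^3 - 11*g^2 + 40*g - 48) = (g - 4)^2*(g^2 - 7*g + 12) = (g - 4)^2*(g - 3)*(g - 4)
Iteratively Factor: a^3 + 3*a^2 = (a + 3)*(a^2) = a*(a + 3)*(a)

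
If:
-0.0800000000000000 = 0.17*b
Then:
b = -0.47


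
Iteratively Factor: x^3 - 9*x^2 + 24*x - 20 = (x - 2)*(x^2 - 7*x + 10) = (x - 2)^2*(x - 5)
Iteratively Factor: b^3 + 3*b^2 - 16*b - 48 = (b - 4)*(b^2 + 7*b + 12) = (b - 4)*(b + 4)*(b + 3)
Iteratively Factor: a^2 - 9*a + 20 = (a - 4)*(a - 5)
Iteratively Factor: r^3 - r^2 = (r)*(r^2 - r) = r*(r - 1)*(r)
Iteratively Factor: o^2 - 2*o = (o)*(o - 2)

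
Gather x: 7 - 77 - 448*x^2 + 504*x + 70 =-448*x^2 + 504*x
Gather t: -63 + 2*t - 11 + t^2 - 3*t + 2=t^2 - t - 72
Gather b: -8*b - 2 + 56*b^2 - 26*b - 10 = 56*b^2 - 34*b - 12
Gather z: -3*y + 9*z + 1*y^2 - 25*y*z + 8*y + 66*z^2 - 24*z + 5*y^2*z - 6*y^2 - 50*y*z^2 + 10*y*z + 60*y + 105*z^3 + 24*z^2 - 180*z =-5*y^2 + 65*y + 105*z^3 + z^2*(90 - 50*y) + z*(5*y^2 - 15*y - 195)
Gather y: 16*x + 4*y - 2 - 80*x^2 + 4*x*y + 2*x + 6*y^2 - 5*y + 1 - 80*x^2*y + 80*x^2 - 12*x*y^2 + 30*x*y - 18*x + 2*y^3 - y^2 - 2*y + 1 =2*y^3 + y^2*(5 - 12*x) + y*(-80*x^2 + 34*x - 3)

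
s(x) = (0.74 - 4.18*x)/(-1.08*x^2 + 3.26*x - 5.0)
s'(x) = (0.74 - 4.18*x)*(2.16*x - 3.26)/(-1.08*x^2 + 3.26*x - 5.0)^2 - 4.18/(-1.08*x^2 + 3.26*x - 5.0) = (-4.5144*x^2 + 1.5984*x + 18.4876)/(1.1664*x^4 - 7.0416*x^3 + 21.4276*x^2 - 32.6*x + 25.0)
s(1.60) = 2.33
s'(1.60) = 1.46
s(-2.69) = -0.56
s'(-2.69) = -0.04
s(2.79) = 2.53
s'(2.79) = -0.66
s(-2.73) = -0.55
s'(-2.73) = -0.04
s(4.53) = 1.47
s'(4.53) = -0.44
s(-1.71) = -0.57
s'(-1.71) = 0.01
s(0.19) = 0.01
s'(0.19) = 0.95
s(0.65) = 0.59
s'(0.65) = 1.58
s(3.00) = 2.39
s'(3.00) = -0.71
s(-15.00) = -0.21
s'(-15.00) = -0.01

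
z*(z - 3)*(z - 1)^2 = z^4 - 5*z^3 + 7*z^2 - 3*z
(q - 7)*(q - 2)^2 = q^3 - 11*q^2 + 32*q - 28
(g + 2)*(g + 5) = g^2 + 7*g + 10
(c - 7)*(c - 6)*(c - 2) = c^3 - 15*c^2 + 68*c - 84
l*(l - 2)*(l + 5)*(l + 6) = l^4 + 9*l^3 + 8*l^2 - 60*l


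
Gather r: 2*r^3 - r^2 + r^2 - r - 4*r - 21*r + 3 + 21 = 2*r^3 - 26*r + 24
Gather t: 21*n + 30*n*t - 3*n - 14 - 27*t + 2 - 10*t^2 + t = 18*n - 10*t^2 + t*(30*n - 26) - 12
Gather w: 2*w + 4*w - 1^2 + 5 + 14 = 6*w + 18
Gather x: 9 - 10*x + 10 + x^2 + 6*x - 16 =x^2 - 4*x + 3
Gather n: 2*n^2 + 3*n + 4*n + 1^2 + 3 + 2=2*n^2 + 7*n + 6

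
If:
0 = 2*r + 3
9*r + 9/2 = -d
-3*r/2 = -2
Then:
No Solution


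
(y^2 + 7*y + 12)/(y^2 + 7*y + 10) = (y^2 + 7*y + 12)/(y^2 + 7*y + 10)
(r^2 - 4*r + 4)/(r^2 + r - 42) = (r^2 - 4*r + 4)/(r^2 + r - 42)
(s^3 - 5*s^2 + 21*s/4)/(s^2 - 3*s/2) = s - 7/2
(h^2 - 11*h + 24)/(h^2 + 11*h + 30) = (h^2 - 11*h + 24)/(h^2 + 11*h + 30)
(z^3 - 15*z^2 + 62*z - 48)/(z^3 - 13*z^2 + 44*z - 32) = (z - 6)/(z - 4)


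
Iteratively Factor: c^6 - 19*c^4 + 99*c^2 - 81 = (c + 3)*(c^5 - 3*c^4 - 10*c^3 + 30*c^2 + 9*c - 27) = (c - 1)*(c + 3)*(c^4 - 2*c^3 - 12*c^2 + 18*c + 27) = (c - 3)*(c - 1)*(c + 3)*(c^3 + c^2 - 9*c - 9) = (c - 3)*(c - 1)*(c + 3)^2*(c^2 - 2*c - 3) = (c - 3)*(c - 1)*(c + 1)*(c + 3)^2*(c - 3)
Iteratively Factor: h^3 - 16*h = (h)*(h^2 - 16) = h*(h + 4)*(h - 4)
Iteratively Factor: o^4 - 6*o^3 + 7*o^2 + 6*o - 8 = (o + 1)*(o^3 - 7*o^2 + 14*o - 8) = (o - 1)*(o + 1)*(o^2 - 6*o + 8) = (o - 2)*(o - 1)*(o + 1)*(o - 4)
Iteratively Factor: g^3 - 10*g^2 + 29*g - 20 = (g - 4)*(g^2 - 6*g + 5) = (g - 5)*(g - 4)*(g - 1)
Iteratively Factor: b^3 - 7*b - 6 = (b + 1)*(b^2 - b - 6) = (b - 3)*(b + 1)*(b + 2)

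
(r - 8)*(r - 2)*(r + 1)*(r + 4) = r^4 - 5*r^3 - 30*r^2 + 40*r + 64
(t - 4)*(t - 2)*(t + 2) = t^3 - 4*t^2 - 4*t + 16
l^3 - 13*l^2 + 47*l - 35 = (l - 7)*(l - 5)*(l - 1)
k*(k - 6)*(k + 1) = k^3 - 5*k^2 - 6*k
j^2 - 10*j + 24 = (j - 6)*(j - 4)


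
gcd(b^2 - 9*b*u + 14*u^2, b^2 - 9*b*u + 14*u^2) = b^2 - 9*b*u + 14*u^2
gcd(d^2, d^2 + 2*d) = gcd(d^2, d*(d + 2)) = d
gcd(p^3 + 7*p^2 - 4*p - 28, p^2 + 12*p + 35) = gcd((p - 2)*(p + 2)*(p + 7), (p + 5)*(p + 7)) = p + 7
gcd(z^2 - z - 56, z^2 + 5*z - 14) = z + 7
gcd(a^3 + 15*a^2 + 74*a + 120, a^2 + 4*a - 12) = a + 6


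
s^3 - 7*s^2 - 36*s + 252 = (s - 7)*(s - 6)*(s + 6)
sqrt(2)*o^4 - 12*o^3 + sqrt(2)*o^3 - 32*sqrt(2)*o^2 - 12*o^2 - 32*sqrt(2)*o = o*(o - 8*sqrt(2))*(o + 2*sqrt(2))*(sqrt(2)*o + sqrt(2))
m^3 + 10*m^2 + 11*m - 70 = (m - 2)*(m + 5)*(m + 7)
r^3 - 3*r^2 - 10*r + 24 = (r - 4)*(r - 2)*(r + 3)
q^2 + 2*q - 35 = (q - 5)*(q + 7)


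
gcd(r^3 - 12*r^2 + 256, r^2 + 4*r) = r + 4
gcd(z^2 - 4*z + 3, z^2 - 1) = z - 1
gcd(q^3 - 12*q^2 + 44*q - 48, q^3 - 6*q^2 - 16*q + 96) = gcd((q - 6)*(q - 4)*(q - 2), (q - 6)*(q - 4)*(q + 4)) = q^2 - 10*q + 24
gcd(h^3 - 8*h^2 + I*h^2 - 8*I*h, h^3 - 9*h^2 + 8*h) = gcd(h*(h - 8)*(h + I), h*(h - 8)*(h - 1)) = h^2 - 8*h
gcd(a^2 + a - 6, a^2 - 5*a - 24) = a + 3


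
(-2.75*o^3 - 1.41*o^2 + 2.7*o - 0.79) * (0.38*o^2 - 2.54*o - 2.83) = -1.045*o^5 + 6.4492*o^4 + 12.3899*o^3 - 3.1679*o^2 - 5.6344*o + 2.2357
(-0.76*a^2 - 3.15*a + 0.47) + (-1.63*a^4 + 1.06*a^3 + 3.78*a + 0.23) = -1.63*a^4 + 1.06*a^3 - 0.76*a^2 + 0.63*a + 0.7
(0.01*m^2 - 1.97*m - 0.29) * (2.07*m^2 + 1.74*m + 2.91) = 0.0207*m^4 - 4.0605*m^3 - 3.999*m^2 - 6.2373*m - 0.8439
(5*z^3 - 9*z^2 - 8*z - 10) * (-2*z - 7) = -10*z^4 - 17*z^3 + 79*z^2 + 76*z + 70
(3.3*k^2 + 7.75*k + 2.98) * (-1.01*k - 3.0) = -3.333*k^3 - 17.7275*k^2 - 26.2598*k - 8.94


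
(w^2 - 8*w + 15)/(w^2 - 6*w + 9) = (w - 5)/(w - 3)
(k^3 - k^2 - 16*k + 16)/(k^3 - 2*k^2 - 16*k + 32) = (k - 1)/(k - 2)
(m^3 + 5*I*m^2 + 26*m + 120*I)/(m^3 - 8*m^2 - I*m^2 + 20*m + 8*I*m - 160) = (m + 6*I)/(m - 8)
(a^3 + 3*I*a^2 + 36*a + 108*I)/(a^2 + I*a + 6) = (a^2 + 36)/(a - 2*I)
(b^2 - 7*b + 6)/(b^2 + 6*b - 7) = (b - 6)/(b + 7)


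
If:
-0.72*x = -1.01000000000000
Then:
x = 1.40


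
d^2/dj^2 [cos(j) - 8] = -cos(j)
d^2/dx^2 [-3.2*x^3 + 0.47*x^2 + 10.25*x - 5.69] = 0.94 - 19.2*x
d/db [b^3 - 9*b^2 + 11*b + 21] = 3*b^2 - 18*b + 11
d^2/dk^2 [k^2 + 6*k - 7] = 2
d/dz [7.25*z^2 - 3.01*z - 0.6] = 14.5*z - 3.01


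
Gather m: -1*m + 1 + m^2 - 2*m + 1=m^2 - 3*m + 2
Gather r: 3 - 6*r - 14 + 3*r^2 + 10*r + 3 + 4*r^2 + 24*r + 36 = 7*r^2 + 28*r + 28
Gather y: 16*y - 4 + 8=16*y + 4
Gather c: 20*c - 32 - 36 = 20*c - 68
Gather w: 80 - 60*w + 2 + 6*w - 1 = 81 - 54*w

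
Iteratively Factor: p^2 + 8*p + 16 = (p + 4)*(p + 4)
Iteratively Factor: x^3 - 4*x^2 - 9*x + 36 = (x + 3)*(x^2 - 7*x + 12) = (x - 3)*(x + 3)*(x - 4)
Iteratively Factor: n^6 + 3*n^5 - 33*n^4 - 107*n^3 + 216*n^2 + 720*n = (n + 4)*(n^5 - n^4 - 29*n^3 + 9*n^2 + 180*n) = (n + 4)^2*(n^4 - 5*n^3 - 9*n^2 + 45*n) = (n + 3)*(n + 4)^2*(n^3 - 8*n^2 + 15*n) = (n - 3)*(n + 3)*(n + 4)^2*(n^2 - 5*n) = (n - 5)*(n - 3)*(n + 3)*(n + 4)^2*(n)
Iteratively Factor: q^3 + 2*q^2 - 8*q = (q + 4)*(q^2 - 2*q) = q*(q + 4)*(q - 2)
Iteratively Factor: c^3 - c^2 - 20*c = (c - 5)*(c^2 + 4*c) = (c - 5)*(c + 4)*(c)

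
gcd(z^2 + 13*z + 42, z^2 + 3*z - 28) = z + 7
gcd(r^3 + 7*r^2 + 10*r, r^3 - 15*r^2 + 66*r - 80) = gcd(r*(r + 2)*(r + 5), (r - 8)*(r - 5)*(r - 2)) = 1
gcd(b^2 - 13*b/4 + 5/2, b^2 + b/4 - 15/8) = b - 5/4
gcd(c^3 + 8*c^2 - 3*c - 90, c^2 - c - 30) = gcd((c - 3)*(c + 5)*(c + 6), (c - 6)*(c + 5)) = c + 5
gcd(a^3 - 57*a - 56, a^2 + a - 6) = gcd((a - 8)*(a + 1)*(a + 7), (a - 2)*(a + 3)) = 1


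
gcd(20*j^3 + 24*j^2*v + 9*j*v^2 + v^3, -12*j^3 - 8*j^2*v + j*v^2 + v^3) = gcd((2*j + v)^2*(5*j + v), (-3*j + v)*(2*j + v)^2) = 4*j^2 + 4*j*v + v^2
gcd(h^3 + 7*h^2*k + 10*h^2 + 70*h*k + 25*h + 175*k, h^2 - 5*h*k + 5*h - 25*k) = h + 5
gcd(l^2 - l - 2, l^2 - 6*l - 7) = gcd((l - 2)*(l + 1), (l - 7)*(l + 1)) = l + 1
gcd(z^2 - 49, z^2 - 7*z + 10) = 1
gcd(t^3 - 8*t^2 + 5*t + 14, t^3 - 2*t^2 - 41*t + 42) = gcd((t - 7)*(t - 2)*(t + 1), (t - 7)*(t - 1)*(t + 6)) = t - 7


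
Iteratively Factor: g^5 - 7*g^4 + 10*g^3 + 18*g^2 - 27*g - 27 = (g + 1)*(g^4 - 8*g^3 + 18*g^2 - 27) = (g - 3)*(g + 1)*(g^3 - 5*g^2 + 3*g + 9) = (g - 3)^2*(g + 1)*(g^2 - 2*g - 3) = (g - 3)^3*(g + 1)*(g + 1)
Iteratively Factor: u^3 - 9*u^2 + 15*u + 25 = (u + 1)*(u^2 - 10*u + 25) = (u - 5)*(u + 1)*(u - 5)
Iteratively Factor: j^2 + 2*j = (j)*(j + 2)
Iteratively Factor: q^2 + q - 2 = (q + 2)*(q - 1)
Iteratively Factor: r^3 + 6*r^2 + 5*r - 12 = (r + 4)*(r^2 + 2*r - 3) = (r + 3)*(r + 4)*(r - 1)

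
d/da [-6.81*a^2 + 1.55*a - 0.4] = 1.55 - 13.62*a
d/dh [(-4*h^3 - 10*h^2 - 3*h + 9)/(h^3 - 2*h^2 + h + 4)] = (18*h^4 - 2*h^3 - 91*h^2 - 44*h - 21)/(h^6 - 4*h^5 + 6*h^4 + 4*h^3 - 15*h^2 + 8*h + 16)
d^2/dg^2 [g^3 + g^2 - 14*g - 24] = 6*g + 2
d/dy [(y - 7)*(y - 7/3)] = 2*y - 28/3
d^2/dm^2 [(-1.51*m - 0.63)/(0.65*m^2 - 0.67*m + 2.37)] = (-(1.3*m - 0.67)*(1.51*m + 0.63)*(2.6*m - 1.34) + (5.889*m - 1.2044)*(0.65*m^2 - 0.67*m + 2.37))/(0.65*m^2 - 0.67*m + 2.37)^3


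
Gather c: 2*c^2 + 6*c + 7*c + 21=2*c^2 + 13*c + 21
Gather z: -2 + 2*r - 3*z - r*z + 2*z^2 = 2*r + 2*z^2 + z*(-r - 3) - 2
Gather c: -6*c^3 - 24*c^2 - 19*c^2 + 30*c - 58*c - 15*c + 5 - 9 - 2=-6*c^3 - 43*c^2 - 43*c - 6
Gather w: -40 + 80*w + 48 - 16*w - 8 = 64*w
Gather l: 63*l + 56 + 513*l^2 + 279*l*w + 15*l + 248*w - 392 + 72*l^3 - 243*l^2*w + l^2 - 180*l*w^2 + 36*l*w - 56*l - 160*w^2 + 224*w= 72*l^3 + l^2*(514 - 243*w) + l*(-180*w^2 + 315*w + 22) - 160*w^2 + 472*w - 336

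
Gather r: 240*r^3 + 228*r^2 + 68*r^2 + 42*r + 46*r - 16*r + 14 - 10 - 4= 240*r^3 + 296*r^2 + 72*r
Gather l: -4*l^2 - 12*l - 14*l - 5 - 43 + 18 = -4*l^2 - 26*l - 30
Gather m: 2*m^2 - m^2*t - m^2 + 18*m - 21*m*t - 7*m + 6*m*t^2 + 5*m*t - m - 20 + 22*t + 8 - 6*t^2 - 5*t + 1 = m^2*(1 - t) + m*(6*t^2 - 16*t + 10) - 6*t^2 + 17*t - 11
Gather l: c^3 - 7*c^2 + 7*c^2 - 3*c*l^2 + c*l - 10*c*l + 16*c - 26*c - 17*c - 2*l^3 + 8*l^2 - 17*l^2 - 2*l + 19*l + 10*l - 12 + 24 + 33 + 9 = c^3 - 27*c - 2*l^3 + l^2*(-3*c - 9) + l*(27 - 9*c) + 54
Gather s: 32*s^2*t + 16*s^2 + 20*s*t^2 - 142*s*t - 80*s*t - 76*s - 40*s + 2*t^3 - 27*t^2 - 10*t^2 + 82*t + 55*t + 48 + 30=s^2*(32*t + 16) + s*(20*t^2 - 222*t - 116) + 2*t^3 - 37*t^2 + 137*t + 78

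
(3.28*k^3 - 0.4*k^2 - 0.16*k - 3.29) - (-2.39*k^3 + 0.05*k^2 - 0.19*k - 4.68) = 5.67*k^3 - 0.45*k^2 + 0.03*k + 1.39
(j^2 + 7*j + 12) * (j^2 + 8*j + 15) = j^4 + 15*j^3 + 83*j^2 + 201*j + 180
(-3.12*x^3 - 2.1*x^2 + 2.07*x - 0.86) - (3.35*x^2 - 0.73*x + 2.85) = -3.12*x^3 - 5.45*x^2 + 2.8*x - 3.71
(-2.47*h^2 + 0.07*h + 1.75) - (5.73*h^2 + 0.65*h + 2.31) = -8.2*h^2 - 0.58*h - 0.56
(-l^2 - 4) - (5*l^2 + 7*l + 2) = -6*l^2 - 7*l - 6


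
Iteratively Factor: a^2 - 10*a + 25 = (a - 5)*(a - 5)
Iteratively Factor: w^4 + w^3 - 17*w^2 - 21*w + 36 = (w + 3)*(w^3 - 2*w^2 - 11*w + 12) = (w - 1)*(w + 3)*(w^2 - w - 12) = (w - 1)*(w + 3)^2*(w - 4)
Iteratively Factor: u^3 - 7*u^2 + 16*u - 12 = (u - 3)*(u^2 - 4*u + 4) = (u - 3)*(u - 2)*(u - 2)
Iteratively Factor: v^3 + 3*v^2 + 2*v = (v)*(v^2 + 3*v + 2) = v*(v + 2)*(v + 1)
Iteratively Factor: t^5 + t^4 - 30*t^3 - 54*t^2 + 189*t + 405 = (t + 3)*(t^4 - 2*t^3 - 24*t^2 + 18*t + 135) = (t + 3)^2*(t^3 - 5*t^2 - 9*t + 45) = (t + 3)^3*(t^2 - 8*t + 15) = (t - 3)*(t + 3)^3*(t - 5)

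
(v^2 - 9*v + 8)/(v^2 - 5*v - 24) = (v - 1)/(v + 3)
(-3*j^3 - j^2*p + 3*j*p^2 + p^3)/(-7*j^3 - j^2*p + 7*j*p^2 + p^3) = (3*j + p)/(7*j + p)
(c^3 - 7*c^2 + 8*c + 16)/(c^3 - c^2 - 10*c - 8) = (c - 4)/(c + 2)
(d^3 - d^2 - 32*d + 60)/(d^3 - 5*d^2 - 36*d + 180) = (d - 2)/(d - 6)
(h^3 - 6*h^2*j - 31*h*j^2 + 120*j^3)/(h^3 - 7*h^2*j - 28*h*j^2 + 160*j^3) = (h - 3*j)/(h - 4*j)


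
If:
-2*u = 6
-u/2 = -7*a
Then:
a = -3/14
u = -3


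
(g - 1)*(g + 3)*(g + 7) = g^3 + 9*g^2 + 11*g - 21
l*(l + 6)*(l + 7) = l^3 + 13*l^2 + 42*l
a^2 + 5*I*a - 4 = (a + I)*(a + 4*I)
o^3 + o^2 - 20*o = o*(o - 4)*(o + 5)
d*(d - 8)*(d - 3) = d^3 - 11*d^2 + 24*d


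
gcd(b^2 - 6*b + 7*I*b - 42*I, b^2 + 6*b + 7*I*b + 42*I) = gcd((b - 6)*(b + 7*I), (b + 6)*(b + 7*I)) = b + 7*I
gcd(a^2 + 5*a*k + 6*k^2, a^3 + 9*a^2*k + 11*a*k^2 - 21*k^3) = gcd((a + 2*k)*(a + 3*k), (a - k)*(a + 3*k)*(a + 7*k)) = a + 3*k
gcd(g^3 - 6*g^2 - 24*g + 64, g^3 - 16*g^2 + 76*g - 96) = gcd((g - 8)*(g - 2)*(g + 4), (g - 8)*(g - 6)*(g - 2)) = g^2 - 10*g + 16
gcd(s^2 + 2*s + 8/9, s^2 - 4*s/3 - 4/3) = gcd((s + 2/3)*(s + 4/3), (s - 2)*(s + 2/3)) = s + 2/3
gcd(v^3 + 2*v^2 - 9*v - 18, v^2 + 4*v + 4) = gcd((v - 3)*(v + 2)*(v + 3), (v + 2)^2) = v + 2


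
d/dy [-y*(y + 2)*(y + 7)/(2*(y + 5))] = (-y^3 - 12*y^2 - 45*y - 35)/(y^2 + 10*y + 25)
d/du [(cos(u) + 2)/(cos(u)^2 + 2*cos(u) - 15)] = (cos(u)^2 + 4*cos(u) + 19)*sin(u)/(cos(u)^2 + 2*cos(u) - 15)^2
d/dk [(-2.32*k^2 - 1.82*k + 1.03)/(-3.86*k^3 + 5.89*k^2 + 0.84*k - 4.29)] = (-8.9552*k^4 - 14.0504*k^3 + 20.6984*k^2 + 7.7722*k + 6.9426)/(14.8996*k^6 - 45.4708*k^5 + 28.2073*k^4 + 43.014*k^3 - 49.8306*k^2 - 7.2072*k + 18.4041)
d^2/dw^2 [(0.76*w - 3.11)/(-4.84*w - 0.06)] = 146.14864/(4.84*w + 0.06)^3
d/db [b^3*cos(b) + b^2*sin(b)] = b*(-b^2*sin(b) + 4*b*cos(b) + 2*sin(b))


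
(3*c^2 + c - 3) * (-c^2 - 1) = -3*c^4 - c^3 - c + 3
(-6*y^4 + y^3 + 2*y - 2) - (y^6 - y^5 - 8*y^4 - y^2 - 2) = -y^6 + y^5 + 2*y^4 + y^3 + y^2 + 2*y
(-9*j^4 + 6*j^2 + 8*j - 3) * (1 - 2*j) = 18*j^5 - 9*j^4 - 12*j^3 - 10*j^2 + 14*j - 3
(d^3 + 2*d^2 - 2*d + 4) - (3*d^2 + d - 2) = d^3 - d^2 - 3*d + 6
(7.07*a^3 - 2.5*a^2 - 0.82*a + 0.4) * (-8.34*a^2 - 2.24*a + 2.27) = -58.9638*a^5 + 5.0132*a^4 + 28.4877*a^3 - 7.1742*a^2 - 2.7574*a + 0.908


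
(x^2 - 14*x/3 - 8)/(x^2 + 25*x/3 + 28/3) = (x - 6)/(x + 7)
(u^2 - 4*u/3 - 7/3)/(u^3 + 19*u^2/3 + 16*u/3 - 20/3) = (3*u^2 - 4*u - 7)/(3*u^3 + 19*u^2 + 16*u - 20)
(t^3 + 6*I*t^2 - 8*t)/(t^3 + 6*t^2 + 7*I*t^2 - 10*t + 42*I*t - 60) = t*(t + 4*I)/(t^2 + t*(6 + 5*I) + 30*I)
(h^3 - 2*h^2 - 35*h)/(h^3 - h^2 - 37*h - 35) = h/(h + 1)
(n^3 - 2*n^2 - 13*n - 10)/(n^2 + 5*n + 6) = (n^2 - 4*n - 5)/(n + 3)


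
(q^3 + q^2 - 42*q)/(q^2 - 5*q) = (q^2 + q - 42)/(q - 5)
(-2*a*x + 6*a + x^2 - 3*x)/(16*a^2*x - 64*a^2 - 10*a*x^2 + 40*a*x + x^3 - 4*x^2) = (x - 3)/(-8*a*x + 32*a + x^2 - 4*x)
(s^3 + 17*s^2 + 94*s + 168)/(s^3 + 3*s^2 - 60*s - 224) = (s + 6)/(s - 8)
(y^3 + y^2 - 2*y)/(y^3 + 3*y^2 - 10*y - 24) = y*(y - 1)/(y^2 + y - 12)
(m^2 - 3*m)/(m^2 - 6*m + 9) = m/(m - 3)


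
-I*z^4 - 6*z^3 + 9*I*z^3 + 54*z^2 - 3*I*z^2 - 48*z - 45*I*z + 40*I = (z - 8)*(z - 5*I)*(z - I)*(-I*z + I)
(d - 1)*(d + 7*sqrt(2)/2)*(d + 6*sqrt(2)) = d^3 - d^2 + 19*sqrt(2)*d^2/2 - 19*sqrt(2)*d/2 + 42*d - 42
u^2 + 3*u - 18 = (u - 3)*(u + 6)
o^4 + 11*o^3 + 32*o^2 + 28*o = o*(o + 2)^2*(o + 7)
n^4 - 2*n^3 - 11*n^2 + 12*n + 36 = (n - 3)^2*(n + 2)^2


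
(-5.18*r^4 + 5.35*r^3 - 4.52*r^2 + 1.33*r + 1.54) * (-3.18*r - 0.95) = 16.4724*r^5 - 12.092*r^4 + 9.2911*r^3 + 0.0645999999999995*r^2 - 6.1607*r - 1.463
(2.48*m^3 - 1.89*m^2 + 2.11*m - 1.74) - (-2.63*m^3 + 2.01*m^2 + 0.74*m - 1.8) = 5.11*m^3 - 3.9*m^2 + 1.37*m + 0.0600000000000001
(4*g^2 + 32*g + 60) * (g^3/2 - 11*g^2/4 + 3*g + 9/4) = 2*g^5 + 5*g^4 - 46*g^3 - 60*g^2 + 252*g + 135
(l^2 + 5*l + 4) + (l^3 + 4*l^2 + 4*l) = l^3 + 5*l^2 + 9*l + 4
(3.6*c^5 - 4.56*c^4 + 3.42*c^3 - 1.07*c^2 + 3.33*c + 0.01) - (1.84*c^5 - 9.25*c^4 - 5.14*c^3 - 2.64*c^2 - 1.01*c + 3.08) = 1.76*c^5 + 4.69*c^4 + 8.56*c^3 + 1.57*c^2 + 4.34*c - 3.07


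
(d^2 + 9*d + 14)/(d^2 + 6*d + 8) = (d + 7)/(d + 4)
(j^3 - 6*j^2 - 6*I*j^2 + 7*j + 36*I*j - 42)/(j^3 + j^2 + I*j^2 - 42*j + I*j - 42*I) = (j - 7*I)/(j + 7)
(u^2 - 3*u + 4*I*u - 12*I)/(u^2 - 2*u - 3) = (u + 4*I)/(u + 1)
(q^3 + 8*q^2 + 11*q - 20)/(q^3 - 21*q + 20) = (q + 4)/(q - 4)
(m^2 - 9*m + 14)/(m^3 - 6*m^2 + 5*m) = (m^2 - 9*m + 14)/(m*(m^2 - 6*m + 5))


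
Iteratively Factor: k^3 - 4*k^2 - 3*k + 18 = (k - 3)*(k^2 - k - 6) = (k - 3)*(k + 2)*(k - 3)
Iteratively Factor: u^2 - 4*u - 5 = (u + 1)*(u - 5)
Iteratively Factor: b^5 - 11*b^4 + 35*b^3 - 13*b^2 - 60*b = (b - 5)*(b^4 - 6*b^3 + 5*b^2 + 12*b) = b*(b - 5)*(b^3 - 6*b^2 + 5*b + 12) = b*(b - 5)*(b - 3)*(b^2 - 3*b - 4) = b*(b - 5)*(b - 3)*(b + 1)*(b - 4)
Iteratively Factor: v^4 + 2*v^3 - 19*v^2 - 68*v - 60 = (v - 5)*(v^3 + 7*v^2 + 16*v + 12) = (v - 5)*(v + 3)*(v^2 + 4*v + 4) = (v - 5)*(v + 2)*(v + 3)*(v + 2)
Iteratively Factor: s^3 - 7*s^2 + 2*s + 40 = (s - 5)*(s^2 - 2*s - 8) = (s - 5)*(s + 2)*(s - 4)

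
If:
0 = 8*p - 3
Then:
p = 3/8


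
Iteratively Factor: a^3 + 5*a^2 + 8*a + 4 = (a + 1)*(a^2 + 4*a + 4) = (a + 1)*(a + 2)*(a + 2)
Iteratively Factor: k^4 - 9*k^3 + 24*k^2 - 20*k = (k - 2)*(k^3 - 7*k^2 + 10*k) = (k - 2)^2*(k^2 - 5*k) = (k - 5)*(k - 2)^2*(k)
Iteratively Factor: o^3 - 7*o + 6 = (o + 3)*(o^2 - 3*o + 2) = (o - 2)*(o + 3)*(o - 1)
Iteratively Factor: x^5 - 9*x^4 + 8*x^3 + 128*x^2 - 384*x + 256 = (x - 4)*(x^4 - 5*x^3 - 12*x^2 + 80*x - 64) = (x - 4)*(x + 4)*(x^3 - 9*x^2 + 24*x - 16) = (x - 4)*(x - 1)*(x + 4)*(x^2 - 8*x + 16) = (x - 4)^2*(x - 1)*(x + 4)*(x - 4)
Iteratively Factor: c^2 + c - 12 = (c - 3)*(c + 4)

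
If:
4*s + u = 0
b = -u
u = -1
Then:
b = 1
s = 1/4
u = -1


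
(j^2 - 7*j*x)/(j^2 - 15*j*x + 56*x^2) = j/(j - 8*x)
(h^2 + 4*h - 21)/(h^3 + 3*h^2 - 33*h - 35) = (h - 3)/(h^2 - 4*h - 5)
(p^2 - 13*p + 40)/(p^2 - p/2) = 2*(p^2 - 13*p + 40)/(p*(2*p - 1))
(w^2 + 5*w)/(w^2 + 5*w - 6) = w*(w + 5)/(w^2 + 5*w - 6)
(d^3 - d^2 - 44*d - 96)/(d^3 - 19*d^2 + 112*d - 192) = (d^2 + 7*d + 12)/(d^2 - 11*d + 24)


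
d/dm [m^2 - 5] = 2*m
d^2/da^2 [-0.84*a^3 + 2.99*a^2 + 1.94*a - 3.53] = 5.98 - 5.04*a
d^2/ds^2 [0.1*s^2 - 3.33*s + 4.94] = 0.200000000000000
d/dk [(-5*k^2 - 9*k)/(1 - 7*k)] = (35*k^2 - 10*k - 9)/(49*k^2 - 14*k + 1)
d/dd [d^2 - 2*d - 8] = 2*d - 2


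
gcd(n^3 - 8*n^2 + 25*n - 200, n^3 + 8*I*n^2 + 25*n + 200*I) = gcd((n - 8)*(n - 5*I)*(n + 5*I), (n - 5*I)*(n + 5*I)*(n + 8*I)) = n^2 + 25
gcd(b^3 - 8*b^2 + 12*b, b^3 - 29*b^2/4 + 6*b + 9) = b^2 - 8*b + 12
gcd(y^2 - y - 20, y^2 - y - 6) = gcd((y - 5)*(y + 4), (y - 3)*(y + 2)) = 1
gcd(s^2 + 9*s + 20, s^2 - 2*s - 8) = 1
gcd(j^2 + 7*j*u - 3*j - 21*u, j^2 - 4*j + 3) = j - 3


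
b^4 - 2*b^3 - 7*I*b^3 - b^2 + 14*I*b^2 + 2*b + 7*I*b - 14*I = (b - 2)*(b - 1)*(b + 1)*(b - 7*I)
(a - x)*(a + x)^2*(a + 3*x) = a^4 + 4*a^3*x + 2*a^2*x^2 - 4*a*x^3 - 3*x^4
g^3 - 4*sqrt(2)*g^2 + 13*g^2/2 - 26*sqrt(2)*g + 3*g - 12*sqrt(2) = (g + 1/2)*(g + 6)*(g - 4*sqrt(2))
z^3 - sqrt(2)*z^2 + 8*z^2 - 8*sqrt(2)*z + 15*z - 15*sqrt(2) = (z + 3)*(z + 5)*(z - sqrt(2))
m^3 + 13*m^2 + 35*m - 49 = (m - 1)*(m + 7)^2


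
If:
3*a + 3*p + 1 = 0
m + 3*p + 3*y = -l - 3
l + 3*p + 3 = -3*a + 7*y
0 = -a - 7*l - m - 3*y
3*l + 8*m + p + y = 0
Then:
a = 539/599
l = -479/1797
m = 401/1797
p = -2216/1797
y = 445/1797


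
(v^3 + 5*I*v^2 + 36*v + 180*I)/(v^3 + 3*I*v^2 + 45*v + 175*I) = (v^2 + 36)/(v^2 - 2*I*v + 35)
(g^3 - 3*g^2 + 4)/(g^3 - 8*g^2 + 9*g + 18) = (g^2 - 4*g + 4)/(g^2 - 9*g + 18)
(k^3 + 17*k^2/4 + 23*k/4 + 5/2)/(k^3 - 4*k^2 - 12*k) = (4*k^2 + 9*k + 5)/(4*k*(k - 6))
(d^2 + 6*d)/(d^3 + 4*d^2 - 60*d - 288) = d/(d^2 - 2*d - 48)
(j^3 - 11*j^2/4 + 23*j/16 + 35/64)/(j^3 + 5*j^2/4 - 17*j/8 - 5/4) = (16*j^2 - 24*j - 7)/(8*(2*j^2 + 5*j + 2))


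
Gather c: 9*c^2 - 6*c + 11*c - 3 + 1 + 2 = 9*c^2 + 5*c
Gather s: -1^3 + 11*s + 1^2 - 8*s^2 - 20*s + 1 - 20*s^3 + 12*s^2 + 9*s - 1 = -20*s^3 + 4*s^2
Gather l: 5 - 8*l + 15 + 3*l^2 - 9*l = 3*l^2 - 17*l + 20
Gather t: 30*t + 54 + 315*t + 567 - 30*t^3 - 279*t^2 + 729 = -30*t^3 - 279*t^2 + 345*t + 1350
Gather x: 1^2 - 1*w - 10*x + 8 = -w - 10*x + 9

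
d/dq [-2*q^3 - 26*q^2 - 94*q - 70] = -6*q^2 - 52*q - 94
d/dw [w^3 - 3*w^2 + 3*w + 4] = 3*w^2 - 6*w + 3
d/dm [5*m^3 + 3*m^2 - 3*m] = 15*m^2 + 6*m - 3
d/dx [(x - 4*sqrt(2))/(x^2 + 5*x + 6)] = (x^2 + 5*x - (x - 4*sqrt(2))*(2*x + 5) + 6)/(x^2 + 5*x + 6)^2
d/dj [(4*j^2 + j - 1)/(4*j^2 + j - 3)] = -(16*j + 2)/(4*j^2 + j - 3)^2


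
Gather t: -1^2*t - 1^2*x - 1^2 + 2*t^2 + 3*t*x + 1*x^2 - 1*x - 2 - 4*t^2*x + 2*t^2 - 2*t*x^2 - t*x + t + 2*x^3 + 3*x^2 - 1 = t^2*(4 - 4*x) + t*(-2*x^2 + 2*x) + 2*x^3 + 4*x^2 - 2*x - 4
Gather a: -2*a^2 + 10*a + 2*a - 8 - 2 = -2*a^2 + 12*a - 10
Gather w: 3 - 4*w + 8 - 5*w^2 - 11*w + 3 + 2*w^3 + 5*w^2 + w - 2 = 2*w^3 - 14*w + 12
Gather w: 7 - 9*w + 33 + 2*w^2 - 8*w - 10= 2*w^2 - 17*w + 30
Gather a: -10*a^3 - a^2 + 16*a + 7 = -10*a^3 - a^2 + 16*a + 7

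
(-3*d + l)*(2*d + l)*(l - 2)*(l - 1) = -6*d^2*l^2 + 18*d^2*l - 12*d^2 - d*l^3 + 3*d*l^2 - 2*d*l + l^4 - 3*l^3 + 2*l^2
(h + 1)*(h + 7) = h^2 + 8*h + 7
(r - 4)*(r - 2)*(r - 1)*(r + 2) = r^4 - 5*r^3 + 20*r - 16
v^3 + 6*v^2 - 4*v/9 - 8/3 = (v - 2/3)*(v + 2/3)*(v + 6)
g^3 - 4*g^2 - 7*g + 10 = (g - 5)*(g - 1)*(g + 2)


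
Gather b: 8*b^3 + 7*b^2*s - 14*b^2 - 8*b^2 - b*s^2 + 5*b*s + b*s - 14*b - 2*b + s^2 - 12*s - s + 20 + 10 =8*b^3 + b^2*(7*s - 22) + b*(-s^2 + 6*s - 16) + s^2 - 13*s + 30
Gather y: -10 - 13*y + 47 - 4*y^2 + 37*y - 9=-4*y^2 + 24*y + 28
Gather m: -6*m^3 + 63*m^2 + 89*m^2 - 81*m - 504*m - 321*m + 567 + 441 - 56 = -6*m^3 + 152*m^2 - 906*m + 952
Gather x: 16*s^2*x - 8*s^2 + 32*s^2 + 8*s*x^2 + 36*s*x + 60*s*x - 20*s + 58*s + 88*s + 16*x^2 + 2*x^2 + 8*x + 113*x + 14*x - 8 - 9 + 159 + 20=24*s^2 + 126*s + x^2*(8*s + 18) + x*(16*s^2 + 96*s + 135) + 162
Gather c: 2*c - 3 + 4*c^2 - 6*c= 4*c^2 - 4*c - 3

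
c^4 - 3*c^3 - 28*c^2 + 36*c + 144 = (c - 6)*(c - 3)*(c + 2)*(c + 4)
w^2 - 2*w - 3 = (w - 3)*(w + 1)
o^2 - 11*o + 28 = (o - 7)*(o - 4)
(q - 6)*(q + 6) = q^2 - 36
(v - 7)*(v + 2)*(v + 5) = v^3 - 39*v - 70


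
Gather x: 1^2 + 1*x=x + 1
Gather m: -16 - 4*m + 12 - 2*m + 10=6 - 6*m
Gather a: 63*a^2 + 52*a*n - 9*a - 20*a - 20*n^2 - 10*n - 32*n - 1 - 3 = 63*a^2 + a*(52*n - 29) - 20*n^2 - 42*n - 4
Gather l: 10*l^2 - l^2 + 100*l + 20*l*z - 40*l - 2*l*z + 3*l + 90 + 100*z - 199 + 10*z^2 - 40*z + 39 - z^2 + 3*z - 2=9*l^2 + l*(18*z + 63) + 9*z^2 + 63*z - 72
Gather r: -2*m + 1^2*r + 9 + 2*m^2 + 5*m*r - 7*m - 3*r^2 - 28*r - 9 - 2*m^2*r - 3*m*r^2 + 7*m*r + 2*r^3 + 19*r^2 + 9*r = 2*m^2 - 9*m + 2*r^3 + r^2*(16 - 3*m) + r*(-2*m^2 + 12*m - 18)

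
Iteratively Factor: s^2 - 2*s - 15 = (s - 5)*(s + 3)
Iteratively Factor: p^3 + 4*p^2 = (p)*(p^2 + 4*p) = p^2*(p + 4)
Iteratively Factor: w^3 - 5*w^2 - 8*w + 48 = (w - 4)*(w^2 - w - 12) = (w - 4)^2*(w + 3)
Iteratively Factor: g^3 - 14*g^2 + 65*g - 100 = (g - 5)*(g^2 - 9*g + 20) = (g - 5)^2*(g - 4)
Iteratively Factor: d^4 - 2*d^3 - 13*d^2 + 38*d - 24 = (d - 2)*(d^3 - 13*d + 12) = (d - 2)*(d + 4)*(d^2 - 4*d + 3) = (d - 2)*(d - 1)*(d + 4)*(d - 3)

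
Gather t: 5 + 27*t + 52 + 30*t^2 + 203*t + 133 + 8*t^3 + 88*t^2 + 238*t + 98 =8*t^3 + 118*t^2 + 468*t + 288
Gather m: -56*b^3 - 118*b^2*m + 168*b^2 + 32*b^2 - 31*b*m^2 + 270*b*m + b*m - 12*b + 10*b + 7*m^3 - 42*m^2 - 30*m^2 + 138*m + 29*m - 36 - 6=-56*b^3 + 200*b^2 - 2*b + 7*m^3 + m^2*(-31*b - 72) + m*(-118*b^2 + 271*b + 167) - 42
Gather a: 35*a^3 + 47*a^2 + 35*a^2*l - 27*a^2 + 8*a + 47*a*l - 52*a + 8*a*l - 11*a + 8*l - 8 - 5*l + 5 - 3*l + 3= 35*a^3 + a^2*(35*l + 20) + a*(55*l - 55)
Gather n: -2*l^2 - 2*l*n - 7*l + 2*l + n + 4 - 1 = -2*l^2 - 5*l + n*(1 - 2*l) + 3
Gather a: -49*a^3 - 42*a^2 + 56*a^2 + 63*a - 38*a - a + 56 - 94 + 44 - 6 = -49*a^3 + 14*a^2 + 24*a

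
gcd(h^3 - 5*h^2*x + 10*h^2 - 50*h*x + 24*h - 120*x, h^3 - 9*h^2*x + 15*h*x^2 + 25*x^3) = -h + 5*x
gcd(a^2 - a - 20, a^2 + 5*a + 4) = a + 4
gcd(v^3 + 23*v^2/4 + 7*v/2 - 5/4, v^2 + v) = v + 1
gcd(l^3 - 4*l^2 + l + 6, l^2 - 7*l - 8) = l + 1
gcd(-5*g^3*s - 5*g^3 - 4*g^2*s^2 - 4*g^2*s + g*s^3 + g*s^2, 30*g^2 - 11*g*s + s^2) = -5*g + s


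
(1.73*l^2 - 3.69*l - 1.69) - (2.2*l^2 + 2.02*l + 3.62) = -0.47*l^2 - 5.71*l - 5.31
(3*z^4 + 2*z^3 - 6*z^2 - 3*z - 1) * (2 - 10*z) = -30*z^5 - 14*z^4 + 64*z^3 + 18*z^2 + 4*z - 2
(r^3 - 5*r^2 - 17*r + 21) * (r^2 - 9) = r^5 - 5*r^4 - 26*r^3 + 66*r^2 + 153*r - 189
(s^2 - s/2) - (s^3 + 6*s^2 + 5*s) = -s^3 - 5*s^2 - 11*s/2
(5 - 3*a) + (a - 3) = 2 - 2*a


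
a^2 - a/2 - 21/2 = (a - 7/2)*(a + 3)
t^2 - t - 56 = (t - 8)*(t + 7)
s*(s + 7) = s^2 + 7*s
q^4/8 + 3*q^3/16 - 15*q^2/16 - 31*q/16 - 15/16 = (q/4 + 1/4)*(q/2 + 1/2)*(q - 3)*(q + 5/2)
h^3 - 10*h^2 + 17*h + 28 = (h - 7)*(h - 4)*(h + 1)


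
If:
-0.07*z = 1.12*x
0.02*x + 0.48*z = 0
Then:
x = 0.00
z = 0.00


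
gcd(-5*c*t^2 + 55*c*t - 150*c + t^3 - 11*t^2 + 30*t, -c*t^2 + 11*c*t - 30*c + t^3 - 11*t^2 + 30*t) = t^2 - 11*t + 30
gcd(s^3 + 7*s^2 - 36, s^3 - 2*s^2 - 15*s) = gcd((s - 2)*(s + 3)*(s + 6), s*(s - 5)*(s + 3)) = s + 3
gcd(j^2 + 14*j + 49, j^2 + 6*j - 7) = j + 7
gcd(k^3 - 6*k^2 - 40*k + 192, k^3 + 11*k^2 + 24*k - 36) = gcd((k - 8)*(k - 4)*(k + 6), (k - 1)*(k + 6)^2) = k + 6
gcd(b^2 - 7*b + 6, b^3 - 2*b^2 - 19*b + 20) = b - 1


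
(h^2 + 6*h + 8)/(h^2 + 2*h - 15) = (h^2 + 6*h + 8)/(h^2 + 2*h - 15)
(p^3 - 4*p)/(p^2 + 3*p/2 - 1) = 2*p*(p - 2)/(2*p - 1)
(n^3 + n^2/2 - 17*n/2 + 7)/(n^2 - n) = n + 3/2 - 7/n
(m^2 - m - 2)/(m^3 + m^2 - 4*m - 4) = 1/(m + 2)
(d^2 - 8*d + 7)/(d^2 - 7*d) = (d - 1)/d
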